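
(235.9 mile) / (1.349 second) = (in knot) 5.47e+05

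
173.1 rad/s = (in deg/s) 9918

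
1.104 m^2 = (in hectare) 0.0001104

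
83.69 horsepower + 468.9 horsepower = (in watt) 4.121e+05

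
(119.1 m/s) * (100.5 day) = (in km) 1.034e+06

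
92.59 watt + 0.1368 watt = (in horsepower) 0.1243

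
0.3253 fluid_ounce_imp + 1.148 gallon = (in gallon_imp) 0.9579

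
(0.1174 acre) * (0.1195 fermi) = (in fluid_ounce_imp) 1.998e-09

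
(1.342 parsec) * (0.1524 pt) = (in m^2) 2.226e+12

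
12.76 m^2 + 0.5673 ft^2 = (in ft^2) 137.9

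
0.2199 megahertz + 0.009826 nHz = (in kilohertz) 219.9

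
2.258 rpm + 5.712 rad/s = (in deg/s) 340.8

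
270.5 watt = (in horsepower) 0.3627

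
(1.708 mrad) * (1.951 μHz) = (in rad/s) 3.332e-09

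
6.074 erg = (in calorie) 1.452e-07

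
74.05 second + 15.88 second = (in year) 2.852e-06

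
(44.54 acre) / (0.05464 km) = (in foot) 1.082e+04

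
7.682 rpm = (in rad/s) 0.8045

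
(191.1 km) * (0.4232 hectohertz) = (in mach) 2.375e+04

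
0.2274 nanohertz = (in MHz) 2.274e-16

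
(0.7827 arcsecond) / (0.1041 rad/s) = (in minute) 6.075e-07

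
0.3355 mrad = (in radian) 0.0003355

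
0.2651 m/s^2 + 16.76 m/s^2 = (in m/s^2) 17.03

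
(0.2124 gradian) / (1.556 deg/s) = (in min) 0.002048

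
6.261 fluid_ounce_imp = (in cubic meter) 0.0001779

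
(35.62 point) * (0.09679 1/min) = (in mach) 5.953e-08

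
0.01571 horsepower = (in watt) 11.71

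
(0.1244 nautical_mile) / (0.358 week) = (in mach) 3.125e-06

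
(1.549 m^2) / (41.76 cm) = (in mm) 3709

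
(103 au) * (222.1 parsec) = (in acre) 2.609e+28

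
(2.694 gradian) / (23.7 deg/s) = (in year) 3.244e-09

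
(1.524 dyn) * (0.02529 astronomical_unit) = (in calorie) 1.378e+04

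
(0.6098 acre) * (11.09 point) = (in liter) 9655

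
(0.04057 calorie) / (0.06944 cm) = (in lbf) 54.95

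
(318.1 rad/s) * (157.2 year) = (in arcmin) 5.421e+15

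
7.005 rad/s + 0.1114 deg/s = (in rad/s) 7.007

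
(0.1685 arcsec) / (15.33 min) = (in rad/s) 8.881e-10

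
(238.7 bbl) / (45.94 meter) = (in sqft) 8.892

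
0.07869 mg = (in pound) 1.735e-07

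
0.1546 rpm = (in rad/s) 0.01619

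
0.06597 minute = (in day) 4.581e-05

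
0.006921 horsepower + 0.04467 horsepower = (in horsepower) 0.05159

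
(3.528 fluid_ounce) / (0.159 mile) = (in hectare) 4.077e-11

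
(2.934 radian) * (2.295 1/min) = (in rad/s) 0.1122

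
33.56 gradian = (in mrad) 527.2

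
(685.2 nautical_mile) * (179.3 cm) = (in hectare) 227.5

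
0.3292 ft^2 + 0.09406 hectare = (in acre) 0.2324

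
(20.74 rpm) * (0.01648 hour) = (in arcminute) 4.43e+05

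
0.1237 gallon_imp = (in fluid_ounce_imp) 19.79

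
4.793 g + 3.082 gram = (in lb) 0.01736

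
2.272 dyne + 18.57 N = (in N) 18.57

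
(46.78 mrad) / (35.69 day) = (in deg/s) 8.692e-07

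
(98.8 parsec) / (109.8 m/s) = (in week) 4.591e+10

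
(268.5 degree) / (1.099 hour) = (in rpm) 0.01131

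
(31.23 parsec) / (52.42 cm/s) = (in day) 2.128e+13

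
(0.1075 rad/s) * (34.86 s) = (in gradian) 238.6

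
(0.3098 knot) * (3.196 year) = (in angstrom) 1.606e+17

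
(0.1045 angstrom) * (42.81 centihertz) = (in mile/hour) 1.001e-11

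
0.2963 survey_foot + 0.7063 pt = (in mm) 90.56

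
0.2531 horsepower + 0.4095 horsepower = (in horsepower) 0.6626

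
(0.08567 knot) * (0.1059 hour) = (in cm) 1680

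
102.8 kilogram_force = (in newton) 1008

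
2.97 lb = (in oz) 47.52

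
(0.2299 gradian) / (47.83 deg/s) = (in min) 7.21e-05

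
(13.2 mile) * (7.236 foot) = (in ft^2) 5.043e+05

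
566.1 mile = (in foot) 2.989e+06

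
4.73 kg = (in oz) 166.8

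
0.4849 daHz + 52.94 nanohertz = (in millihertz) 4849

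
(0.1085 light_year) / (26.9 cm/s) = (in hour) 1.06e+12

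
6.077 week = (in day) 42.54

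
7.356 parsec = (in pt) 6.434e+20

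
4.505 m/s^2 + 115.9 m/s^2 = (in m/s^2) 120.4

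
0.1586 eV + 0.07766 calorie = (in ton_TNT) 7.766e-11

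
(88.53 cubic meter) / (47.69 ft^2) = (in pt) 5.664e+04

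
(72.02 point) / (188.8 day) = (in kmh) 5.607e-09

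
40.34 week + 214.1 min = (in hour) 6781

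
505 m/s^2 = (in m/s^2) 505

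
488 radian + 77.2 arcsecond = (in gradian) 3.107e+04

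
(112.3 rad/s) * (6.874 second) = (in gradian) 4.914e+04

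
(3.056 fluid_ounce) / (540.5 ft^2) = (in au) 1.203e-17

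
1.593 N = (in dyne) 1.593e+05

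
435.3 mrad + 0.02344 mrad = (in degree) 24.94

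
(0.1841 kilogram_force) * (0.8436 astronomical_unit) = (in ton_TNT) 54.46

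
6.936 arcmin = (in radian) 0.002018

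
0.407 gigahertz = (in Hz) 4.07e+08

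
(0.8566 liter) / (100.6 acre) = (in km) 2.104e-12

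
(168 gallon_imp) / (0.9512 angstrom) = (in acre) 1.984e+06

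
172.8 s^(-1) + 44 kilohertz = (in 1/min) 2.65e+06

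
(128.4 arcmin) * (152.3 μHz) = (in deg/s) 0.0003259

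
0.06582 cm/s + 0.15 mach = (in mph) 114.3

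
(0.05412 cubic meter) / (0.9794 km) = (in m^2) 5.526e-05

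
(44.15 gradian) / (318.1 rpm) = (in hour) 5.783e-06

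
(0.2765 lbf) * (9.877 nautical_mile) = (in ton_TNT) 5.377e-06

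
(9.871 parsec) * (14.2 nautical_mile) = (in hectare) 8.01e+17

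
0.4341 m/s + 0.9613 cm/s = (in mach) 0.001303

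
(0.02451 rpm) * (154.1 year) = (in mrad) 1.247e+10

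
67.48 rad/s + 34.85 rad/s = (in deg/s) 5863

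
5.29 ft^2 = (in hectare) 4.915e-05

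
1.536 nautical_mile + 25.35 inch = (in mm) 2.845e+06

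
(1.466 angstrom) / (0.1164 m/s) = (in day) 1.458e-14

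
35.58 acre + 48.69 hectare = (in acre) 155.9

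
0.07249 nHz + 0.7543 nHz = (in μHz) 0.0008268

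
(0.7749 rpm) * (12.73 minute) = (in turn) 9.864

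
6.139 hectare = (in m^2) 6.139e+04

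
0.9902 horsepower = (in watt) 738.4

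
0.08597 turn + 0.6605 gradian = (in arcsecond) 1.136e+05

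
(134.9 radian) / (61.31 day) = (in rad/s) 2.547e-05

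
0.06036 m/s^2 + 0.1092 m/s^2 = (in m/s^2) 0.1696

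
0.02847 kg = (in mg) 2.847e+04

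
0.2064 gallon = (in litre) 0.7813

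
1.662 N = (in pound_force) 0.3736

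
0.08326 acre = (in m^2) 336.9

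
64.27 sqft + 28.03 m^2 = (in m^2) 34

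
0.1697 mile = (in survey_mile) 0.1697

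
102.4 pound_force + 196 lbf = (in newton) 1327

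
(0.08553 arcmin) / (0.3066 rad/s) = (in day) 9.392e-10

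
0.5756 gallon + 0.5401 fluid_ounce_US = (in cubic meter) 0.002195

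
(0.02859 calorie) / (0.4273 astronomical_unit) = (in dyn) 1.871e-07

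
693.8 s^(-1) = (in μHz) 6.938e+08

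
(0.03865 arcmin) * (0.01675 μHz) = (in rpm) 1.798e-12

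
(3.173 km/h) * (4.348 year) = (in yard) 1.322e+08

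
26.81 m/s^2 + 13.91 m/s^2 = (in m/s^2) 40.72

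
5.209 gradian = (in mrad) 81.82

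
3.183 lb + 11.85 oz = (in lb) 3.924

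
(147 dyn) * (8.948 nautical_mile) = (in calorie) 5.822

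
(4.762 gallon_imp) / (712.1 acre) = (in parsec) 2.435e-25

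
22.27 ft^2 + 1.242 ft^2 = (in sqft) 23.51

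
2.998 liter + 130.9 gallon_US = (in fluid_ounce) 1.686e+04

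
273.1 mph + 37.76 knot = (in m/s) 141.5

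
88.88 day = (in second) 7.679e+06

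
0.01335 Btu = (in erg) 1.408e+08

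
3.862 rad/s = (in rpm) 36.88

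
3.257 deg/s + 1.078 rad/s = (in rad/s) 1.135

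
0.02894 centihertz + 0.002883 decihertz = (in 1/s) 0.0005777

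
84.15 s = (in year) 2.668e-06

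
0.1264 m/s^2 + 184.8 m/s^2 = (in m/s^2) 184.9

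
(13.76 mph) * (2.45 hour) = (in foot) 1.78e+05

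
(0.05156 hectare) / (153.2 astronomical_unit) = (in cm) 2.25e-09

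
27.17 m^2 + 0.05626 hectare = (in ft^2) 6348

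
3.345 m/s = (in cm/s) 334.5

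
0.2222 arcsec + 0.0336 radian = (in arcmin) 115.5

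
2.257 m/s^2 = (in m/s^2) 2.257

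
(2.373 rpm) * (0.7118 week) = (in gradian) 6.81e+06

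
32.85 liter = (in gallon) 8.678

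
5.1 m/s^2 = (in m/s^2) 5.1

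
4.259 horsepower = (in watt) 3176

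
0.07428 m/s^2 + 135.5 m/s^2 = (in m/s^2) 135.6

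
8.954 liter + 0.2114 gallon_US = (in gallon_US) 2.577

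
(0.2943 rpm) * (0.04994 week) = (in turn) 148.1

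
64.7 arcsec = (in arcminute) 1.078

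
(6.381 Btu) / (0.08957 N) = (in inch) 2.959e+06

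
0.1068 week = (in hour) 17.94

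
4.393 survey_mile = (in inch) 2.783e+05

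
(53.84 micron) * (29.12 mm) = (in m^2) 1.568e-06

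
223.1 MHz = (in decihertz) 2.231e+09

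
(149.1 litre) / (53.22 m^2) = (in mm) 2.802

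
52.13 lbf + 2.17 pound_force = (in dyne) 2.415e+07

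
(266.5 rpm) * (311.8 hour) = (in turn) 4.986e+06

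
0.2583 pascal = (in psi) 3.746e-05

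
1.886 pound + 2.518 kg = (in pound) 7.437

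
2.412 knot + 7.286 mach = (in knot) 4825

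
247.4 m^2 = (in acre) 0.06113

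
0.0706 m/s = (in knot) 0.1372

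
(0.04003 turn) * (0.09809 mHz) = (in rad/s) 2.467e-05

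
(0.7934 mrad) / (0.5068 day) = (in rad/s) 1.812e-08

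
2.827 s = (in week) 4.674e-06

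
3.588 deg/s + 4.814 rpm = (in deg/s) 32.47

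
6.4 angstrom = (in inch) 2.52e-08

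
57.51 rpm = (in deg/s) 345.1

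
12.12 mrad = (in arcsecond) 2500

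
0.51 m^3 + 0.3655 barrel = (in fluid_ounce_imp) 1.999e+04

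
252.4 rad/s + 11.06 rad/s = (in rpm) 2516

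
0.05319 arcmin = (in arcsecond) 3.191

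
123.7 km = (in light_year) 1.308e-11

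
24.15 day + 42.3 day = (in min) 9.569e+04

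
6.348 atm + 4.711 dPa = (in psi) 93.29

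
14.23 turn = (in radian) 89.41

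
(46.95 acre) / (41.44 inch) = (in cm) 1.805e+07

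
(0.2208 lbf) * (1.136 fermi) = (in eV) 6964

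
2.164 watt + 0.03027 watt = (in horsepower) 0.002943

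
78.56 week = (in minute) 7.919e+05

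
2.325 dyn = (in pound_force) 5.227e-06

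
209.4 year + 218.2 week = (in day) 7.796e+04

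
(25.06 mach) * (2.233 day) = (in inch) 6.481e+10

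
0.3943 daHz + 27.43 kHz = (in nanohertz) 2.743e+13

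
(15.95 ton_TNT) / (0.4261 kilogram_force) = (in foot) 5.24e+10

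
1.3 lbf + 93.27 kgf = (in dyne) 9.204e+07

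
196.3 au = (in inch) 1.156e+15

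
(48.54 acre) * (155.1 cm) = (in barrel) 1.916e+06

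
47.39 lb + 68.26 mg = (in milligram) 2.15e+07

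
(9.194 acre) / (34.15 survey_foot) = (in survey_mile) 2.221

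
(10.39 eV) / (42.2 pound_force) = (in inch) 3.491e-19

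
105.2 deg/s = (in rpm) 17.53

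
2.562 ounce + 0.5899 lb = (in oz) 12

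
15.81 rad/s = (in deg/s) 905.8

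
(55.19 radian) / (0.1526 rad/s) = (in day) 0.004186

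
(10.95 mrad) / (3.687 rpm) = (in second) 0.02836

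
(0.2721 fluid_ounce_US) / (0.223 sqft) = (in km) 3.884e-07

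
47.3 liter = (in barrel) 0.2975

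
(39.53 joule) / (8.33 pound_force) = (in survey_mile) 0.0006629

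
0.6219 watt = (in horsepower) 0.000834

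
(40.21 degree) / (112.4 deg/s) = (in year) 1.134e-08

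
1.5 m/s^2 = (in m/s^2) 1.5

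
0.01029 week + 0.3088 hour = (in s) 7335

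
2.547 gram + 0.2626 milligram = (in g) 2.547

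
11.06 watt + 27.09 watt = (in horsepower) 0.05116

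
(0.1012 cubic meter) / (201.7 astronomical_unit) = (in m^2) 3.354e-15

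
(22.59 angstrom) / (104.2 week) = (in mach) 1.053e-19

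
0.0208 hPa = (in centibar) 0.00208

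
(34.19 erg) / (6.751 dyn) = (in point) 143.6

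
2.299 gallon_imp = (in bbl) 0.06574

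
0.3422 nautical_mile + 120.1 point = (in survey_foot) 2079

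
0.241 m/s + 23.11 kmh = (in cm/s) 666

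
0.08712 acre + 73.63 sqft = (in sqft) 3869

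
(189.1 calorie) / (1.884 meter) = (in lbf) 94.41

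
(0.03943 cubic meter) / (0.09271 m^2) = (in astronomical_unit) 2.843e-12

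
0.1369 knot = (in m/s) 0.07043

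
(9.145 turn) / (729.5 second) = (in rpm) 0.7522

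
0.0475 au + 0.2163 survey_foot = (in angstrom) 7.106e+19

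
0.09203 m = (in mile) 5.718e-05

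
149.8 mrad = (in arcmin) 515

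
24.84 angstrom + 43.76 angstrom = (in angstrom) 68.6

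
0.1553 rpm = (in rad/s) 0.01626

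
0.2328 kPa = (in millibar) 2.328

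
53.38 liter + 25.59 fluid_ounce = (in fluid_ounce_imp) 1905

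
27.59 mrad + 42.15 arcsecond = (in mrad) 27.79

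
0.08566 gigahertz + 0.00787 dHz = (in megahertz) 85.66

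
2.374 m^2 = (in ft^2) 25.55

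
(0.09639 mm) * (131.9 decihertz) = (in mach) 3.734e-06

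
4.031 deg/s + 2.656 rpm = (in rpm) 3.328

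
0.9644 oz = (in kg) 0.02734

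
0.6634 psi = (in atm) 0.04514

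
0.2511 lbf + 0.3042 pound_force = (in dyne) 2.47e+05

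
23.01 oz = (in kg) 0.6523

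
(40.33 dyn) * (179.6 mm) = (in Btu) 6.865e-08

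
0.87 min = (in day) 0.0006042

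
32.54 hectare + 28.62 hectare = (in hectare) 61.16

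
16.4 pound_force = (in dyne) 7.295e+06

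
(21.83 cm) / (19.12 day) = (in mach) 3.881e-10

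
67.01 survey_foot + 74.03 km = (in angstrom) 7.405e+14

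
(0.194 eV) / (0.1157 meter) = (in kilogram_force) 2.739e-20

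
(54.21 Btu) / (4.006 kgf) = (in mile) 0.9046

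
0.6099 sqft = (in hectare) 5.666e-06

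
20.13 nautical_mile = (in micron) 3.728e+10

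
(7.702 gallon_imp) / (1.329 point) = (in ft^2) 803.9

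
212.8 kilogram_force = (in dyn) 2.087e+08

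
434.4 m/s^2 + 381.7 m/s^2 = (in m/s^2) 816.1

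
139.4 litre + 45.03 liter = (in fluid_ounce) 6236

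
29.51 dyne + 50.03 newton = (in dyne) 5.003e+06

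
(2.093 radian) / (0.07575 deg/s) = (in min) 26.39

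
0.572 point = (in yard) 0.0002207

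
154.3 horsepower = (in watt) 1.151e+05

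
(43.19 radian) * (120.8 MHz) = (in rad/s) 5.217e+09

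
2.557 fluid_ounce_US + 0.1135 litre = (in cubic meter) 0.0001891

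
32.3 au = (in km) 4.832e+09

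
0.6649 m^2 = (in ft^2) 7.157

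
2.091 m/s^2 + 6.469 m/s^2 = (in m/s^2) 8.56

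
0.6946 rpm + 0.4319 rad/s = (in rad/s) 0.5046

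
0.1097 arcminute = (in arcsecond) 6.582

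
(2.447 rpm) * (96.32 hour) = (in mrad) 8.885e+07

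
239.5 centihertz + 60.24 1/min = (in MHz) 3.399e-06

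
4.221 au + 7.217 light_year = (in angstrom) 6.828e+26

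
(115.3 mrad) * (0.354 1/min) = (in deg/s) 0.03898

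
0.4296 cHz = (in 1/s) 0.004296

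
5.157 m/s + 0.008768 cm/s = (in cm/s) 515.7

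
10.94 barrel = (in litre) 1739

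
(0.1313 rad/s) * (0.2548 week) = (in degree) 1.159e+06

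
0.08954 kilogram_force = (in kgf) 0.08954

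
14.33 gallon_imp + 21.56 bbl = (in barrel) 21.97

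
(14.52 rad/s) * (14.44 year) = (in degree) 3.788e+11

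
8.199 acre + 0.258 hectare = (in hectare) 3.576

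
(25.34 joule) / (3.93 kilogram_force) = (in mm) 657.5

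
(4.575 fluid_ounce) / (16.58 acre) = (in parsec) 6.535e-26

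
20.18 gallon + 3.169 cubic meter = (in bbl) 20.41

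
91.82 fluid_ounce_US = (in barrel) 0.01708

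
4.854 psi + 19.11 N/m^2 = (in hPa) 334.9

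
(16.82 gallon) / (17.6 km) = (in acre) 8.939e-10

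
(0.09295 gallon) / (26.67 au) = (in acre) 2.179e-20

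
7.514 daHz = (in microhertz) 7.514e+07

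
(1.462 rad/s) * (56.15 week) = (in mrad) 4.965e+10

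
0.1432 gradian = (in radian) 0.002249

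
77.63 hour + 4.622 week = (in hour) 854.1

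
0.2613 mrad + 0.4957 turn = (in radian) 3.115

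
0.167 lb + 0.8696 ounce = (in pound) 0.2214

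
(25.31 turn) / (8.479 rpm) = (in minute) 2.985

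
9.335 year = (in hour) 8.177e+04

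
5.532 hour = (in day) 0.2305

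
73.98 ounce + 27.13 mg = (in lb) 4.624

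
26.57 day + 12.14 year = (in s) 3.851e+08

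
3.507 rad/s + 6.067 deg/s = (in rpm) 34.5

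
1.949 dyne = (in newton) 1.949e-05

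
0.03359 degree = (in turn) 9.331e-05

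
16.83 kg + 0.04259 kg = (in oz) 595.2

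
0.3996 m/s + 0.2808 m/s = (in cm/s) 68.04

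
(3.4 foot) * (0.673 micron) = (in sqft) 7.507e-06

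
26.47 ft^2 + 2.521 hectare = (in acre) 6.23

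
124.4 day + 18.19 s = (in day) 124.4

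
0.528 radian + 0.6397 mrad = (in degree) 30.29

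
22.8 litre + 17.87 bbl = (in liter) 2864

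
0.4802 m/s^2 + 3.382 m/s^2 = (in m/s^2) 3.862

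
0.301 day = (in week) 0.043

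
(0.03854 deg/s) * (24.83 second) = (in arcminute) 57.42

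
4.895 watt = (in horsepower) 0.006564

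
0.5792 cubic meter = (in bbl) 3.643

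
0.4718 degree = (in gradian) 0.5242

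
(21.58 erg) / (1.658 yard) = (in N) 1.423e-06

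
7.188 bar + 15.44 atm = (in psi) 331.2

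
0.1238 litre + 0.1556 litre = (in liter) 0.2794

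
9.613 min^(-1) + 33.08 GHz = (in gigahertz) 33.08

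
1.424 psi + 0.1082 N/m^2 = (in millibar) 98.18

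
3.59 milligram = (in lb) 7.915e-06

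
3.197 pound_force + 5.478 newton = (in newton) 19.7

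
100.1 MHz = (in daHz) 1.001e+07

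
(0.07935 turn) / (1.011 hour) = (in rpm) 0.001308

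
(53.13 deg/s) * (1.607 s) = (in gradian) 94.87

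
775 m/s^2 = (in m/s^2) 775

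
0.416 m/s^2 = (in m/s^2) 0.416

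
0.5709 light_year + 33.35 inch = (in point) 1.531e+19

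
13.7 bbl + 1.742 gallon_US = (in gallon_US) 577.1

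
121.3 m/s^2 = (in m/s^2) 121.3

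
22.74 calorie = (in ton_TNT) 2.274e-08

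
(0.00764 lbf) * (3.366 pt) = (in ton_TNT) 9.645e-15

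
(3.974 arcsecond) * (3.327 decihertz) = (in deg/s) 0.0003673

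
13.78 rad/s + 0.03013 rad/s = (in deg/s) 791.3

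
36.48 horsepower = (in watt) 2.72e+04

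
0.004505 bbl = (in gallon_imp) 0.1576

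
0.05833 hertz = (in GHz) 5.833e-11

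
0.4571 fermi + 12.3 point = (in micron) 4339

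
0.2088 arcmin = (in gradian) 0.003867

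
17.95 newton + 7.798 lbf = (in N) 52.64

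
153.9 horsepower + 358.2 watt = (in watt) 1.151e+05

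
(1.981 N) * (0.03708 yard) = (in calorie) 0.01605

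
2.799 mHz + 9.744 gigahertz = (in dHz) 9.744e+10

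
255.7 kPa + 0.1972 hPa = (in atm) 2.524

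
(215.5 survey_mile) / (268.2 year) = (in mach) 1.204e-07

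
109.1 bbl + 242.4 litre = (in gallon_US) 4646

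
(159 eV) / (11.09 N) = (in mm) 2.297e-15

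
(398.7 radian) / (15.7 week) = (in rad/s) 4.199e-05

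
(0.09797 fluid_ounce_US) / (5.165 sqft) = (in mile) 3.752e-09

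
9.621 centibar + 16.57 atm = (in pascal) 1.689e+06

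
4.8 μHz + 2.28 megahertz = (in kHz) 2280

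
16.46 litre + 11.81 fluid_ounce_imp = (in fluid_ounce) 567.9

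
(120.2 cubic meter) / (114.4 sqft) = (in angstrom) 1.131e+11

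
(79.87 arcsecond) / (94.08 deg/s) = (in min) 3.93e-06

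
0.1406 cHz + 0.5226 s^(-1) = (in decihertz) 5.24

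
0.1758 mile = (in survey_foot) 928.2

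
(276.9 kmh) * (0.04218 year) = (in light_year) 1.081e-08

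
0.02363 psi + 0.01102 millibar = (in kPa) 0.164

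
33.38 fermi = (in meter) 3.338e-14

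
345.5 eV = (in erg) 5.536e-10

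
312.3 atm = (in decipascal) 3.164e+08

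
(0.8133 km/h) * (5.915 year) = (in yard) 4.609e+07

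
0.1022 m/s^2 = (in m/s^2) 0.1022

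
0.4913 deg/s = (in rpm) 0.08188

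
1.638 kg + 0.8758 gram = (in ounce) 57.81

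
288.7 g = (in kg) 0.2887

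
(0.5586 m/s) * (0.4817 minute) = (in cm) 1614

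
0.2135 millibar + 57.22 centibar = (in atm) 0.5649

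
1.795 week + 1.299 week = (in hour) 519.8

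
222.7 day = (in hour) 5345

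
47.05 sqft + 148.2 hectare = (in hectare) 148.2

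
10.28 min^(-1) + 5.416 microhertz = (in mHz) 171.3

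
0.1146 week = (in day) 0.8022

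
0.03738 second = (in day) 4.326e-07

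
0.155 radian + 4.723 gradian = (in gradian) 14.59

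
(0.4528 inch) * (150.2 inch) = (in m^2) 0.04388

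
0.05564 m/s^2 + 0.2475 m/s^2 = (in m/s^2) 0.3031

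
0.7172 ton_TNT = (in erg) 3.001e+16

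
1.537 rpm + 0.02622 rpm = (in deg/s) 9.379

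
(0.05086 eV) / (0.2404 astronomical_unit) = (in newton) 2.266e-31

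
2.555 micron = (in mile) 1.588e-09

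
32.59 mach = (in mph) 2.482e+04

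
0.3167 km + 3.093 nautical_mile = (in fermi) 6.045e+18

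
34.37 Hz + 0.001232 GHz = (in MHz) 1.232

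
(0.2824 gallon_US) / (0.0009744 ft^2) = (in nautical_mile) 0.006376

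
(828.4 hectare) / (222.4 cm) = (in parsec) 1.207e-10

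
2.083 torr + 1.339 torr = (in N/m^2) 456.2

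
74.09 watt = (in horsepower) 0.09936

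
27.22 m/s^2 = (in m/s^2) 27.22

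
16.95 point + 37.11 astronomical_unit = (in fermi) 5.552e+27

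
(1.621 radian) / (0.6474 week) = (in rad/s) 4.14e-06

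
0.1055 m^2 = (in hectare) 1.055e-05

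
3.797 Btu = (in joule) 4006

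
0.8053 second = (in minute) 0.01342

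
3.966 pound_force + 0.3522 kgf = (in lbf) 4.742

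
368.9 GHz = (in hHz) 3.689e+09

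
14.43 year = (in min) 7.584e+06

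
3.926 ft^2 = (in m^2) 0.3647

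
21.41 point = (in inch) 0.2974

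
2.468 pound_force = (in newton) 10.98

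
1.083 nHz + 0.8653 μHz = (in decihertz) 8.664e-06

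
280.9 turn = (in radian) 1765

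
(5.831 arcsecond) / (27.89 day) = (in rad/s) 1.173e-11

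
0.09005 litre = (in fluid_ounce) 3.045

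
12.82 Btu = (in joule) 1.353e+04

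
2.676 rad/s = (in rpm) 25.55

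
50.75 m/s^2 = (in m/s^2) 50.75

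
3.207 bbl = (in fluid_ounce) 1.724e+04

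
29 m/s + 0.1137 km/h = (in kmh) 104.5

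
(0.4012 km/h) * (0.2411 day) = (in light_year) 2.454e-13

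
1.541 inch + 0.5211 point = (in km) 3.933e-05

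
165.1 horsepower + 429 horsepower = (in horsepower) 594.1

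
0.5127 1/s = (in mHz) 512.7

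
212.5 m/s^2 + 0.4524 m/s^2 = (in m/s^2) 213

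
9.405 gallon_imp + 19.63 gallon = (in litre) 117.1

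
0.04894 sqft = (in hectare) 4.547e-07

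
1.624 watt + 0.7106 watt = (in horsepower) 0.003131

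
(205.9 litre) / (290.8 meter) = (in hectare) 7.08e-08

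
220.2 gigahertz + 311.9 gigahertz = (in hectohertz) 5.321e+09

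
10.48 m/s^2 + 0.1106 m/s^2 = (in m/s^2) 10.59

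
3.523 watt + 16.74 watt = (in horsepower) 0.02717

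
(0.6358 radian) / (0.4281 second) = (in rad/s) 1.485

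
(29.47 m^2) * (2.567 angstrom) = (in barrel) 4.758e-08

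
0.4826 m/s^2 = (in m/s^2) 0.4826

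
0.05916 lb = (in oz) 0.9466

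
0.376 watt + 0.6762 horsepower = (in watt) 504.6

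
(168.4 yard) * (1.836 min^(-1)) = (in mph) 10.54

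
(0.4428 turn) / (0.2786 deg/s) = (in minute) 9.536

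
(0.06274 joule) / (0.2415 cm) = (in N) 25.98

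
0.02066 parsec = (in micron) 6.375e+20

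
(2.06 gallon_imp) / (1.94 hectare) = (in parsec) 1.564e-23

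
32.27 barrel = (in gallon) 1355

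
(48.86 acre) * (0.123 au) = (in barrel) 2.288e+16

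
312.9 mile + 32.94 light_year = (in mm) 3.116e+20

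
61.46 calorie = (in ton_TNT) 6.146e-08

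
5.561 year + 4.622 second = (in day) 2030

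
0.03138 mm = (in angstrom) 3.138e+05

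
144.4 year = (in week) 7529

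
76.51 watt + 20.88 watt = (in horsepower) 0.1306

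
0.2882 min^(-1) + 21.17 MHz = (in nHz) 2.117e+16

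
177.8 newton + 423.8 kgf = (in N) 4334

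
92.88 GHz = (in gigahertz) 92.88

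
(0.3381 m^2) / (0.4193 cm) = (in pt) 2.286e+05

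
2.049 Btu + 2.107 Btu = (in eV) 2.737e+22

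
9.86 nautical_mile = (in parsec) 5.918e-13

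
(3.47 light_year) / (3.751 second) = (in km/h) 3.151e+16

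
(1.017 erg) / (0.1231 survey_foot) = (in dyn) 0.271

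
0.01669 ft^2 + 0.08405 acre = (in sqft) 3661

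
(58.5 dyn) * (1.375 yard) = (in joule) 0.0007355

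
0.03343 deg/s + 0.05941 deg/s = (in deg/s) 0.09284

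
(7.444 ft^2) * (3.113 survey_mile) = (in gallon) 9.153e+05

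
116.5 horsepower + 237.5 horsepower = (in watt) 2.64e+05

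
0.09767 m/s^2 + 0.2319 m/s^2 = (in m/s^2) 0.3296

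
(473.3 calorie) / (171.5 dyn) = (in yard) 1.263e+06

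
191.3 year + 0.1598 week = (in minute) 1.005e+08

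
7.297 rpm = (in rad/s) 0.7641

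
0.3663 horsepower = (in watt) 273.1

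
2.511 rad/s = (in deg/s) 143.9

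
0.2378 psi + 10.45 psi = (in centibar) 73.69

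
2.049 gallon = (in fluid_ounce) 262.3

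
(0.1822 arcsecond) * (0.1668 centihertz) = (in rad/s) 1.473e-09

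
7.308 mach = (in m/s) 2488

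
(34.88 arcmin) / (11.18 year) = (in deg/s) 1.649e-09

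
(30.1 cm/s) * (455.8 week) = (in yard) 9.074e+07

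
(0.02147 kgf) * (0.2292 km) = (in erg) 4.826e+08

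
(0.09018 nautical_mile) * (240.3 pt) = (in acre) 0.003499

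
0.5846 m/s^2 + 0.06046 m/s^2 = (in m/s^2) 0.6451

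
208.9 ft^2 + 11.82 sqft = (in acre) 0.005067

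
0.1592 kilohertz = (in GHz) 1.592e-07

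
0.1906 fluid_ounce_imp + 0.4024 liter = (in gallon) 0.1077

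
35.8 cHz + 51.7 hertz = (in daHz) 5.206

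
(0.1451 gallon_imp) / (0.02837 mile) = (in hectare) 1.445e-09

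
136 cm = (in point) 3855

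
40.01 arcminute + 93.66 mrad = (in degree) 6.033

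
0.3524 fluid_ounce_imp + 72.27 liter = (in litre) 72.28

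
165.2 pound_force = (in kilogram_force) 74.93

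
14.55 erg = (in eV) 9.081e+12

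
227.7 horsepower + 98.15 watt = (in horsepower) 227.8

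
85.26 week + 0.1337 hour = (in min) 8.594e+05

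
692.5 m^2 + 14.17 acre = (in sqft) 6.247e+05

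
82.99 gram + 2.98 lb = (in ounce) 50.61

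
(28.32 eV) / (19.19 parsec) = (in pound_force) 1.723e-36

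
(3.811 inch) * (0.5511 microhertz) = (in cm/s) 5.335e-06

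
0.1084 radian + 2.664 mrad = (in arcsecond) 2.291e+04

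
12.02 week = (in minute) 1.212e+05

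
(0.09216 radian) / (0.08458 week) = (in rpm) 1.72e-05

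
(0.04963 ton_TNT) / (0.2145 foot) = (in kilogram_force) 3.239e+08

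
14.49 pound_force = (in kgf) 6.573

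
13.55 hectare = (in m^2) 1.355e+05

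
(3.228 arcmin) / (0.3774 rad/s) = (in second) 0.002488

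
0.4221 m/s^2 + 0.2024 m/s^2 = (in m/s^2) 0.6245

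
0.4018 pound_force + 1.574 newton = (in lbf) 0.7556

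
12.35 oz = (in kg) 0.3501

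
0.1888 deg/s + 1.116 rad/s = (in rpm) 10.69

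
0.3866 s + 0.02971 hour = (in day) 0.001242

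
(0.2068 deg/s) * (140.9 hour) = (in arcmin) 6.294e+06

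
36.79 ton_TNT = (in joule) 1.539e+11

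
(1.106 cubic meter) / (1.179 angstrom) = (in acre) 2.318e+06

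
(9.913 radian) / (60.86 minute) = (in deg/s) 0.1555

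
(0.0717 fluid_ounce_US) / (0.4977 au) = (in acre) 7.037e-21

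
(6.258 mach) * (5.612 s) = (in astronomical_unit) 7.994e-08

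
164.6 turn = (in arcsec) 2.133e+08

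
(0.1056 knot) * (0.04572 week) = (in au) 1.004e-08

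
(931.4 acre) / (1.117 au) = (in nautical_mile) 1.218e-08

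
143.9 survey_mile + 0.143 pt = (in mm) 2.316e+08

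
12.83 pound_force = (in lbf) 12.83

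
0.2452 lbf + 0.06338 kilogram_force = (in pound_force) 0.3849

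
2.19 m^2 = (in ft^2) 23.57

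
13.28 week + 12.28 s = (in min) 1.339e+05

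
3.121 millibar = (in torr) 2.341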